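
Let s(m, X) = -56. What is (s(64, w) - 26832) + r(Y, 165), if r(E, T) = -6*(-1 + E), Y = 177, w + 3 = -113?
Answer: -27944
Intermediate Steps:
w = -116 (w = -3 - 113 = -116)
r(E, T) = 6 - 6*E
(s(64, w) - 26832) + r(Y, 165) = (-56 - 26832) + (6 - 6*177) = -26888 + (6 - 1062) = -26888 - 1056 = -27944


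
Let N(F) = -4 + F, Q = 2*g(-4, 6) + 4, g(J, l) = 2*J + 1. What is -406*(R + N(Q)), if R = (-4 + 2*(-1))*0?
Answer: 5684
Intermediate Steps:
g(J, l) = 1 + 2*J
R = 0 (R = (-4 - 2)*0 = -6*0 = 0)
Q = -10 (Q = 2*(1 + 2*(-4)) + 4 = 2*(1 - 8) + 4 = 2*(-7) + 4 = -14 + 4 = -10)
-406*(R + N(Q)) = -406*(0 + (-4 - 10)) = -406*(0 - 14) = -406*(-14) = 5684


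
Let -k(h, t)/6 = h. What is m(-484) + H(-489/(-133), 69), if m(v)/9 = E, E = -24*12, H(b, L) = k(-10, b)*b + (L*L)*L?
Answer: 43376301/133 ≈ 3.2614e+5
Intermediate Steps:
k(h, t) = -6*h
H(b, L) = L**3 + 60*b (H(b, L) = (-6*(-10))*b + (L*L)*L = 60*b + L**2*L = 60*b + L**3 = L**3 + 60*b)
E = -288
m(v) = -2592 (m(v) = 9*(-288) = -2592)
m(-484) + H(-489/(-133), 69) = -2592 + (69**3 + 60*(-489/(-133))) = -2592 + (328509 + 60*(-489*(-1/133))) = -2592 + (328509 + 60*(489/133)) = -2592 + (328509 + 29340/133) = -2592 + 43721037/133 = 43376301/133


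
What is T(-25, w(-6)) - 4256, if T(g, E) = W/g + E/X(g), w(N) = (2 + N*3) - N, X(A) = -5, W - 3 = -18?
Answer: -21267/5 ≈ -4253.4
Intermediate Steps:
W = -15 (W = 3 - 18 = -15)
w(N) = 2 + 2*N (w(N) = (2 + 3*N) - N = 2 + 2*N)
T(g, E) = -15/g - E/5 (T(g, E) = -15/g + E/(-5) = -15/g + E*(-⅕) = -15/g - E/5)
T(-25, w(-6)) - 4256 = (-15/(-25) - (2 + 2*(-6))/5) - 4256 = (-15*(-1/25) - (2 - 12)/5) - 4256 = (⅗ - ⅕*(-10)) - 4256 = (⅗ + 2) - 4256 = 13/5 - 4256 = -21267/5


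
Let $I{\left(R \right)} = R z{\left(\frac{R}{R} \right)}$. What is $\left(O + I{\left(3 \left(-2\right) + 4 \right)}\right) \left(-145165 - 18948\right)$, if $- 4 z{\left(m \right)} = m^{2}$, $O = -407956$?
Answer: $\frac{133901601943}{2} \approx 6.6951 \cdot 10^{10}$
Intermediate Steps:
$z{\left(m \right)} = - \frac{m^{2}}{4}$
$I{\left(R \right)} = - \frac{R}{4}$ ($I{\left(R \right)} = R \left(- \frac{\left(\frac{R}{R}\right)^{2}}{4}\right) = R \left(- \frac{1^{2}}{4}\right) = R \left(\left(- \frac{1}{4}\right) 1\right) = R \left(- \frac{1}{4}\right) = - \frac{R}{4}$)
$\left(O + I{\left(3 \left(-2\right) + 4 \right)}\right) \left(-145165 - 18948\right) = \left(-407956 - \frac{3 \left(-2\right) + 4}{4}\right) \left(-145165 - 18948\right) = \left(-407956 - \frac{-6 + 4}{4}\right) \left(-164113\right) = \left(-407956 - - \frac{1}{2}\right) \left(-164113\right) = \left(-407956 + \frac{1}{2}\right) \left(-164113\right) = \left(- \frac{815911}{2}\right) \left(-164113\right) = \frac{133901601943}{2}$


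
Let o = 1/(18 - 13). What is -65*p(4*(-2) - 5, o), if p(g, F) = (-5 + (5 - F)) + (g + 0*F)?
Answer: 858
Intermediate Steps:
o = ⅕ (o = 1/5 = ⅕ ≈ 0.20000)
p(g, F) = g - F (p(g, F) = -F + (g + 0) = -F + g = g - F)
-65*p(4*(-2) - 5, o) = -65*((4*(-2) - 5) - 1*⅕) = -65*((-8 - 5) - ⅕) = -65*(-13 - ⅕) = -65*(-66/5) = 858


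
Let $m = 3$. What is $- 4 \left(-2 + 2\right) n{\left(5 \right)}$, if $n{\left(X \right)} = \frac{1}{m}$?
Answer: $0$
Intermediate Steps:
$n{\left(X \right)} = \frac{1}{3}$
$- 4 \left(-2 + 2\right) n{\left(5 \right)} = - 4 \left(-2 + 2\right) \frac{1}{3} = \left(-4\right) 0 \cdot \frac{1}{3} = 0 \cdot \frac{1}{3} = 0$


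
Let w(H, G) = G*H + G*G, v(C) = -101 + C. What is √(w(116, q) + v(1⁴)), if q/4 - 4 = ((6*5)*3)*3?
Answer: 2*√332063 ≈ 1152.5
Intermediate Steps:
q = 1096 (q = 16 + 4*(((6*5)*3)*3) = 16 + 4*((30*3)*3) = 16 + 4*(90*3) = 16 + 4*270 = 16 + 1080 = 1096)
w(H, G) = G² + G*H (w(H, G) = G*H + G² = G² + G*H)
√(w(116, q) + v(1⁴)) = √(1096*(1096 + 116) + (-101 + 1⁴)) = √(1096*1212 + (-101 + 1)) = √(1328352 - 100) = √1328252 = 2*√332063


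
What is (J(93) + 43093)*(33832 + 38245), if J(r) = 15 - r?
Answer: 3100392155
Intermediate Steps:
(J(93) + 43093)*(33832 + 38245) = ((15 - 1*93) + 43093)*(33832 + 38245) = ((15 - 93) + 43093)*72077 = (-78 + 43093)*72077 = 43015*72077 = 3100392155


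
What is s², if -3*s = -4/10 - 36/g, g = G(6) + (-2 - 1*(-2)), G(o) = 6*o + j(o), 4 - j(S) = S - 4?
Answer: 16384/81225 ≈ 0.20171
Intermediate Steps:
j(S) = 8 - S (j(S) = 4 - (S - 4) = 4 - (-4 + S) = 4 + (4 - S) = 8 - S)
G(o) = 8 + 5*o (G(o) = 6*o + (8 - o) = 8 + 5*o)
g = 38 (g = (8 + 5*6) + (-2 - 1*(-2)) = (8 + 30) + (-2 + 2) = 38 + 0 = 38)
s = 128/285 (s = -(-4/10 - 36/38)/3 = -(-4*⅒ - 36*1/38)/3 = -(-⅖ - 18/19)/3 = -⅓*(-128/95) = 128/285 ≈ 0.44912)
s² = (128/285)² = 16384/81225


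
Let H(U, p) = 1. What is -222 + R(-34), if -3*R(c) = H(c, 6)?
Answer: -667/3 ≈ -222.33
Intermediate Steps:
R(c) = -⅓ (R(c) = -⅓*1 = -⅓)
-222 + R(-34) = -222 - ⅓ = -667/3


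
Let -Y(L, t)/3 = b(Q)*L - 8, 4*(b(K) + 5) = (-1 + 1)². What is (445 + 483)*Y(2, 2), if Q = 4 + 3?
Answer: 50112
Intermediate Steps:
Q = 7
b(K) = -5 (b(K) = -5 + (-1 + 1)²/4 = -5 + (¼)*0² = -5 + (¼)*0 = -5 + 0 = -5)
Y(L, t) = 24 + 15*L (Y(L, t) = -3*(-5*L - 8) = -3*(-8 - 5*L) = 24 + 15*L)
(445 + 483)*Y(2, 2) = (445 + 483)*(24 + 15*2) = 928*(24 + 30) = 928*54 = 50112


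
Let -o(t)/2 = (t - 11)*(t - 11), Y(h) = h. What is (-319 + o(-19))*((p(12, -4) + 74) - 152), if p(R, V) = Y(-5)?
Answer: 175877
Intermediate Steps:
p(R, V) = -5
o(t) = -2*(-11 + t)² (o(t) = -2*(t - 11)*(t - 11) = -2*(-11 + t)*(-11 + t) = -2*(-11 + t)²)
(-319 + o(-19))*((p(12, -4) + 74) - 152) = (-319 - 2*(-11 - 19)²)*((-5 + 74) - 152) = (-319 - 2*(-30)²)*(69 - 152) = (-319 - 2*900)*(-83) = (-319 - 1800)*(-83) = -2119*(-83) = 175877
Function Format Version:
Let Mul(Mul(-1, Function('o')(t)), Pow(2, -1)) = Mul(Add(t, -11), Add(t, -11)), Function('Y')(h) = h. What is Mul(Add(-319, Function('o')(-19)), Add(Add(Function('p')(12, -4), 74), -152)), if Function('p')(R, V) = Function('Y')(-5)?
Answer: 175877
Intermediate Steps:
Function('p')(R, V) = -5
Function('o')(t) = Mul(-2, Pow(Add(-11, t), 2)) (Function('o')(t) = Mul(-2, Mul(Add(t, -11), Add(t, -11))) = Mul(-2, Mul(Add(-11, t), Add(-11, t))) = Mul(-2, Pow(Add(-11, t), 2)))
Mul(Add(-319, Function('o')(-19)), Add(Add(Function('p')(12, -4), 74), -152)) = Mul(Add(-319, Mul(-2, Pow(Add(-11, -19), 2))), Add(Add(-5, 74), -152)) = Mul(Add(-319, Mul(-2, Pow(-30, 2))), Add(69, -152)) = Mul(Add(-319, Mul(-2, 900)), -83) = Mul(Add(-319, -1800), -83) = Mul(-2119, -83) = 175877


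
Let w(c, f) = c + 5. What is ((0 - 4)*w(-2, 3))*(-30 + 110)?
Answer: -960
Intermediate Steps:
w(c, f) = 5 + c
((0 - 4)*w(-2, 3))*(-30 + 110) = ((0 - 4)*(5 - 2))*(-30 + 110) = -4*3*80 = -12*80 = -960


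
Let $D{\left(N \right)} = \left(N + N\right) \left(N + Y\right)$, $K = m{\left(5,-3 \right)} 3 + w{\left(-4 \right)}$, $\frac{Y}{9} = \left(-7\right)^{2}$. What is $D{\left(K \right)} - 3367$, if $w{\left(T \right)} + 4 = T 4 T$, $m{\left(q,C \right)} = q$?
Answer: $74033$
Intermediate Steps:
$Y = 441$ ($Y = 9 \left(-7\right)^{2} = 9 \cdot 49 = 441$)
$w{\left(T \right)} = -4 + 4 T^{2}$ ($w{\left(T \right)} = -4 + T 4 T = -4 + 4 T^{2}$)
$K = 75$ ($K = 5 \cdot 3 - \left(4 - 4 \left(-4\right)^{2}\right) = 15 + \left(-4 + 4 \cdot 16\right) = 15 + \left(-4 + 64\right) = 15 + 60 = 75$)
$D{\left(N \right)} = 2 N \left(441 + N\right)$ ($D{\left(N \right)} = \left(N + N\right) \left(N + 441\right) = 2 N \left(441 + N\right)$)
$D{\left(K \right)} - 3367 = 2 \cdot 75 \left(441 + 75\right) - 3367 = 2 \cdot 75 \cdot 516 - 3367 = 77400 - 3367 = 74033$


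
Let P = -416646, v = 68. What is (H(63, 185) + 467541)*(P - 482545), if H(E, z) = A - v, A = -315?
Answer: -420064269178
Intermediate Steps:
H(E, z) = -383 (H(E, z) = -315 - 1*68 = -315 - 68 = -383)
(H(63, 185) + 467541)*(P - 482545) = (-383 + 467541)*(-416646 - 482545) = 467158*(-899191) = -420064269178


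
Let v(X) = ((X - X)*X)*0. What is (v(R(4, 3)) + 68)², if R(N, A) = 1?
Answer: 4624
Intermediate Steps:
v(X) = 0 (v(X) = (0*X)*0 = 0*0 = 0)
(v(R(4, 3)) + 68)² = (0 + 68)² = 68² = 4624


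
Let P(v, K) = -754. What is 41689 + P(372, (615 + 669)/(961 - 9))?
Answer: 40935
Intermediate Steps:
41689 + P(372, (615 + 669)/(961 - 9)) = 41689 - 754 = 40935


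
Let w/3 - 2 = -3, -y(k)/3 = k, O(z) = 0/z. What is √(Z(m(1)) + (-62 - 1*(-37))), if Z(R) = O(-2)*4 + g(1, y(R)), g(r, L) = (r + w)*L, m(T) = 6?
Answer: √11 ≈ 3.3166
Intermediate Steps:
O(z) = 0
y(k) = -3*k
w = -3 (w = 6 + 3*(-3) = 6 - 9 = -3)
g(r, L) = L*(-3 + r) (g(r, L) = (r - 3)*L = (-3 + r)*L = L*(-3 + r))
Z(R) = 6*R (Z(R) = 0*4 + (-3*R)*(-3 + 1) = 0 - 3*R*(-2) = 0 + 6*R = 6*R)
√(Z(m(1)) + (-62 - 1*(-37))) = √(6*6 + (-62 - 1*(-37))) = √(36 + (-62 + 37)) = √(36 - 25) = √11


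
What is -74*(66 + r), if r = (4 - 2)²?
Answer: -5180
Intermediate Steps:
r = 4 (r = 2² = 4)
-74*(66 + r) = -74*(66 + 4) = -74*70 = -5180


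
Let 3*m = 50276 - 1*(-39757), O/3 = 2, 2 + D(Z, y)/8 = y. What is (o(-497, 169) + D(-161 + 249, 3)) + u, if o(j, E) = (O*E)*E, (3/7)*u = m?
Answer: 724199/3 ≈ 2.4140e+5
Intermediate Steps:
D(Z, y) = -16 + 8*y
O = 6 (O = 3*2 = 6)
m = 30011 (m = (50276 - 1*(-39757))/3 = (50276 + 39757)/3 = (⅓)*90033 = 30011)
u = 210077/3 (u = (7/3)*30011 = 210077/3 ≈ 70026.)
o(j, E) = 6*E² (o(j, E) = (6*E)*E = 6*E²)
(o(-497, 169) + D(-161 + 249, 3)) + u = (6*169² + (-16 + 8*3)) + 210077/3 = (6*28561 + (-16 + 24)) + 210077/3 = (171366 + 8) + 210077/3 = 171374 + 210077/3 = 724199/3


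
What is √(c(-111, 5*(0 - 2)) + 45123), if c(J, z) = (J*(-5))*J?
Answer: I*√16482 ≈ 128.38*I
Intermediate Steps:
c(J, z) = -5*J² (c(J, z) = (-5*J)*J = -5*J²)
√(c(-111, 5*(0 - 2)) + 45123) = √(-5*(-111)² + 45123) = √(-5*12321 + 45123) = √(-61605 + 45123) = √(-16482) = I*√16482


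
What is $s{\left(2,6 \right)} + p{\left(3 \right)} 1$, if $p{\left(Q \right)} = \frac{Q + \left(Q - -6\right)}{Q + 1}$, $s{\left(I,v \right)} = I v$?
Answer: $15$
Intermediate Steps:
$p{\left(Q \right)} = \frac{6 + 2 Q}{1 + Q}$ ($p{\left(Q \right)} = \frac{Q + \left(Q + 6\right)}{1 + Q} = \frac{Q + \left(6 + Q\right)}{1 + Q} = \frac{6 + 2 Q}{1 + Q}$)
$s{\left(2,6 \right)} + p{\left(3 \right)} 1 = 2 \cdot 6 + \frac{2 \left(3 + 3\right)}{1 + 3} \cdot 1 = 12 + 2 \cdot \frac{1}{4} \cdot 6 \cdot 1 = 12 + 3 \cdot 1 = 12 + 3 = 15$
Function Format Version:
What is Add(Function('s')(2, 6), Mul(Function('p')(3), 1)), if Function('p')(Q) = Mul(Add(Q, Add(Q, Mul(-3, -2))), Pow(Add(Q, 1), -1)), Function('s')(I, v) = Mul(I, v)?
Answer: 15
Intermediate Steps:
Function('p')(Q) = Mul(Pow(Add(1, Q), -1), Add(6, Mul(2, Q))) (Function('p')(Q) = Mul(Add(Q, Add(Q, 6)), Pow(Add(1, Q), -1)) = Mul(Add(Q, Add(6, Q)), Pow(Add(1, Q), -1)) = Mul(Add(6, Mul(2, Q)), Pow(Add(1, Q), -1)) = Mul(Pow(Add(1, Q), -1), Add(6, Mul(2, Q))))
Add(Function('s')(2, 6), Mul(Function('p')(3), 1)) = Add(Mul(2, 6), Mul(Mul(2, Pow(Add(1, 3), -1), Add(3, 3)), 1)) = Add(12, Mul(Mul(2, Pow(4, -1), 6), 1)) = Add(12, Mul(Mul(2, Rational(1, 4), 6), 1)) = Add(12, Mul(3, 1)) = Add(12, 3) = 15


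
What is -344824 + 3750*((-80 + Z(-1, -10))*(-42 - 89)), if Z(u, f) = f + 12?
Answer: 37972676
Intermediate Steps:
Z(u, f) = 12 + f
-344824 + 3750*((-80 + Z(-1, -10))*(-42 - 89)) = -344824 + 3750*((-80 + (12 - 10))*(-42 - 89)) = -344824 + 3750*((-80 + 2)*(-131)) = -344824 + 3750*(-78*(-131)) = -344824 + 3750*10218 = -344824 + 38317500 = 37972676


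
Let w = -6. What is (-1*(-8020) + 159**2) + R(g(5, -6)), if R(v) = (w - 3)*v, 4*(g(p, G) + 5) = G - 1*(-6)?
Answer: 33346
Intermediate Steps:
g(p, G) = -7/2 + G/4 (g(p, G) = -5 + (G - 1*(-6))/4 = -5 + (G + 6)/4 = -5 + (6 + G)/4 = -5 + (3/2 + G/4) = -7/2 + G/4)
R(v) = -9*v (R(v) = (-6 - 3)*v = -9*v)
(-1*(-8020) + 159**2) + R(g(5, -6)) = (-1*(-8020) + 159**2) - 9*(-7/2 + (1/4)*(-6)) = (8020 + 25281) - 9*(-7/2 - 3/2) = 33301 - 9*(-5) = 33301 + 45 = 33346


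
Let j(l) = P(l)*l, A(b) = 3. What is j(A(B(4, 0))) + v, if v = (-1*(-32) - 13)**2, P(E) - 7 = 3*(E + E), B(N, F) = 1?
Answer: 436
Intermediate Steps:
P(E) = 7 + 6*E (P(E) = 7 + 3*(E + E) = 7 + 3*(2*E) = 7 + 6*E)
v = 361 (v = (32 - 13)**2 = 19**2 = 361)
j(l) = l*(7 + 6*l) (j(l) = (7 + 6*l)*l = l*(7 + 6*l))
j(A(B(4, 0))) + v = 3*(7 + 6*3) + 361 = 3*(7 + 18) + 361 = 3*25 + 361 = 75 + 361 = 436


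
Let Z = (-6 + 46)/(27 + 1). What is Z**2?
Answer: 100/49 ≈ 2.0408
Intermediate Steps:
Z = 10/7 (Z = 40/28 = 40*(1/28) = 10/7 ≈ 1.4286)
Z**2 = (10/7)**2 = 100/49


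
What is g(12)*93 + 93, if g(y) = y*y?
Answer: 13485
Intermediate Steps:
g(y) = y²
g(12)*93 + 93 = 12²*93 + 93 = 144*93 + 93 = 13392 + 93 = 13485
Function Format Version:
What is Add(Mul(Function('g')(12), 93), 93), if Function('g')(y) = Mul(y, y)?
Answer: 13485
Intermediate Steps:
Function('g')(y) = Pow(y, 2)
Add(Mul(Function('g')(12), 93), 93) = Add(Mul(Pow(12, 2), 93), 93) = Add(Mul(144, 93), 93) = Add(13392, 93) = 13485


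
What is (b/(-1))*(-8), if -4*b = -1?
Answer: 2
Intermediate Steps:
b = 1/4 (b = -1/4*(-1) = 1/4 ≈ 0.25000)
(b/(-1))*(-8) = ((1/4)/(-1))*(-8) = ((1/4)*(-1))*(-8) = -1/4*(-8) = 2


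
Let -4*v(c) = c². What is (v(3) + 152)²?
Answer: 358801/16 ≈ 22425.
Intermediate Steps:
v(c) = -c²/4
(v(3) + 152)² = (-¼*3² + 152)² = (-¼*9 + 152)² = (-9/4 + 152)² = (599/4)² = 358801/16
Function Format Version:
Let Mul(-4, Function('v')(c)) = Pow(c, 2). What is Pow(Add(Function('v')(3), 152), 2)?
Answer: Rational(358801, 16) ≈ 22425.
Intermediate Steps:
Function('v')(c) = Mul(Rational(-1, 4), Pow(c, 2))
Pow(Add(Function('v')(3), 152), 2) = Pow(Add(Mul(Rational(-1, 4), Pow(3, 2)), 152), 2) = Pow(Add(Mul(Rational(-1, 4), 9), 152), 2) = Pow(Add(Rational(-9, 4), 152), 2) = Pow(Rational(599, 4), 2) = Rational(358801, 16)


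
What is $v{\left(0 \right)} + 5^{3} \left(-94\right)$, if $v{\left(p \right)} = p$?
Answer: $-11750$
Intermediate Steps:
$v{\left(0 \right)} + 5^{3} \left(-94\right) = 0 + 5^{3} \left(-94\right) = 0 + 125 \left(-94\right) = 0 - 11750 = -11750$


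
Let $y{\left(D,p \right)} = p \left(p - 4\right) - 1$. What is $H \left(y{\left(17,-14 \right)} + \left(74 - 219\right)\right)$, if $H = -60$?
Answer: $-6360$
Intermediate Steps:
$y{\left(D,p \right)} = -1 + p \left(-4 + p\right)$ ($y{\left(D,p \right)} = p \left(-4 + p\right) - 1 = -1 + p \left(-4 + p\right)$)
$H \left(y{\left(17,-14 \right)} + \left(74 - 219\right)\right) = - 60 \left(\left(-1 + \left(-14\right)^{2} - -56\right) + \left(74 - 219\right)\right) = - 60 \left(\left(-1 + 196 + 56\right) - 145\right) = - 60 \left(251 - 145\right) = \left(-60\right) 106 = -6360$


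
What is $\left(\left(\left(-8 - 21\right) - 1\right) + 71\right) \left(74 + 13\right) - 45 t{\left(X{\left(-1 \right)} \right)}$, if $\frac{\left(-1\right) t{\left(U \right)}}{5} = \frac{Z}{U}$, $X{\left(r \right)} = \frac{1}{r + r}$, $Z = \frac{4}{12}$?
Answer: $3417$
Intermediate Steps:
$Z = \frac{1}{3}$ ($Z = 4 \cdot \frac{1}{12} = \frac{1}{3} \approx 0.33333$)
$X{\left(r \right)} = \frac{1}{2 r}$
$t{\left(U \right)} = - \frac{5}{3 U}$ ($t{\left(U \right)} = - 5 \frac{1}{3 U} = - \frac{5}{3 U}$)
$\left(\left(\left(-8 - 21\right) - 1\right) + 71\right) \left(74 + 13\right) - 45 t{\left(X{\left(-1 \right)} \right)} = \left(\left(\left(-8 - 21\right) - 1\right) + 71\right) \left(74 + 13\right) - 45 \left(- \frac{5}{3 \frac{1}{2 \left(-1\right)}}\right) = \left(\left(-29 - 1\right) + 71\right) 87 - 45 \left(- \frac{5}{3 \cdot \frac{1}{2} \left(-1\right)}\right) = \left(-30 + 71\right) 87 - 45 \left(- \frac{5}{3 \left(- \frac{1}{2}\right)}\right) = 41 \cdot 87 - 45 \left(\left(- \frac{5}{3}\right) \left(-2\right)\right) = 3567 - 150 = 3417$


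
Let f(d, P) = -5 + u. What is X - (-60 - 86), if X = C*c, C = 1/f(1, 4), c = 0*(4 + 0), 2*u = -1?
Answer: 146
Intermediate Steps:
u = -½ (u = (½)*(-1) = -½ ≈ -0.50000)
c = 0 (c = 0*4 = 0)
f(d, P) = -11/2 (f(d, P) = -5 - ½ = -11/2)
C = -2/11 (C = 1/(-11/2) = -2/11 ≈ -0.18182)
X = 0 (X = -2/11*0 = 0)
X - (-60 - 86) = 0 - (-60 - 86) = 0 - 1*(-146) = 0 + 146 = 146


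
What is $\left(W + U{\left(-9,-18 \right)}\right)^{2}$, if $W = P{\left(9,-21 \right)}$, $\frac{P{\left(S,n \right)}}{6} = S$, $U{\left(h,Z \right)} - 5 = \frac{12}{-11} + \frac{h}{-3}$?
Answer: $\frac{448900}{121} \approx 3709.9$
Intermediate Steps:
$U{\left(h,Z \right)} = \frac{43}{11} - \frac{h}{3}$ ($U{\left(h,Z \right)} = 5 + \left(\frac{12}{-11} + \frac{h}{-3}\right) = 5 + \left(12 \left(- \frac{1}{11}\right) + h \left(- \frac{1}{3}\right)\right) = 5 - \left(\frac{12}{11} + \frac{h}{3}\right) = \frac{43}{11} - \frac{h}{3}$)
$P{\left(S,n \right)} = 6 S$
$W = 54$ ($W = 6 \cdot 9 = 54$)
$\left(W + U{\left(-9,-18 \right)}\right)^{2} = \left(54 + \left(\frac{43}{11} - -3\right)\right)^{2} = \left(54 + \left(\frac{43}{11} + 3\right)\right)^{2} = \left(54 + \frac{76}{11}\right)^{2} = \left(\frac{670}{11}\right)^{2} = \frac{448900}{121}$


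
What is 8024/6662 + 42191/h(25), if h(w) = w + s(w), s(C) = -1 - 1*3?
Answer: 140622473/69951 ≈ 2010.3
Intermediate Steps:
s(C) = -4 (s(C) = -1 - 3 = -4)
h(w) = -4 + w (h(w) = w - 4 = -4 + w)
8024/6662 + 42191/h(25) = 8024/6662 + 42191/(-4 + 25) = 8024*(1/6662) + 42191/21 = 4012/3331 + 42191*(1/21) = 4012/3331 + 42191/21 = 140622473/69951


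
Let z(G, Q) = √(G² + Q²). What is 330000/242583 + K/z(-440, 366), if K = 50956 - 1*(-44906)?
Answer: 10000/7351 + 47931*√81889/81889 ≈ 168.86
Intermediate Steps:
K = 95862 (K = 50956 + 44906 = 95862)
330000/242583 + K/z(-440, 366) = 330000/242583 + 95862/(√((-440)² + 366²)) = 330000*(1/242583) + 95862/(√(193600 + 133956)) = 10000/7351 + 95862/(√327556) = 10000/7351 + 95862/((2*√81889)) = 10000/7351 + 95862*(√81889/163778) = 10000/7351 + 47931*√81889/81889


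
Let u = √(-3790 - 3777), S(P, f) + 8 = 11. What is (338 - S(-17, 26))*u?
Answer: 335*I*√7567 ≈ 29141.0*I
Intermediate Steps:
S(P, f) = 3 (S(P, f) = -8 + 11 = 3)
u = I*√7567 (u = √(-7567) = I*√7567 ≈ 86.989*I)
(338 - S(-17, 26))*u = (338 - 1*3)*(I*√7567) = (338 - 3)*(I*√7567) = 335*(I*√7567) = 335*I*√7567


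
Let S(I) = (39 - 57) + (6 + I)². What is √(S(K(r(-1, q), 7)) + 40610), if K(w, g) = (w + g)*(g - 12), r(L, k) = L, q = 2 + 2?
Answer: 4*√2573 ≈ 202.90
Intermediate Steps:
q = 4
K(w, g) = (-12 + g)*(g + w) (K(w, g) = (g + w)*(-12 + g) = (-12 + g)*(g + w))
S(I) = -18 + (6 + I)²
√(S(K(r(-1, q), 7)) + 40610) = √((-18 + (6 + (7² - 12*7 - 12*(-1) + 7*(-1)))²) + 40610) = √((-18 + (6 + (49 - 84 + 12 - 7))²) + 40610) = √((-18 + (6 - 30)²) + 40610) = √((-18 + (-24)²) + 40610) = √((-18 + 576) + 40610) = √(558 + 40610) = √41168 = 4*√2573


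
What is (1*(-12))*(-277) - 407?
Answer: 2917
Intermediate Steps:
(1*(-12))*(-277) - 407 = -12*(-277) - 407 = 3324 - 407 = 2917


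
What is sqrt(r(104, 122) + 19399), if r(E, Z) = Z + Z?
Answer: sqrt(19643) ≈ 140.15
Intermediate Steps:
r(E, Z) = 2*Z
sqrt(r(104, 122) + 19399) = sqrt(2*122 + 19399) = sqrt(244 + 19399) = sqrt(19643)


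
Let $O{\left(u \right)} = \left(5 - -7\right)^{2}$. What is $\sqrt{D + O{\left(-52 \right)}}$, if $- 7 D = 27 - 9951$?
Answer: $\frac{2 \sqrt{19131}}{7} \approx 39.519$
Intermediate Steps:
$O{\left(u \right)} = 144$ ($O{\left(u \right)} = \left(5 + 7\right)^{2} = 12^{2} = 144$)
$D = \frac{9924}{7}$ ($D = - \frac{27 - 9951}{7} = \left(- \frac{1}{7}\right) \left(-9924\right) = \frac{9924}{7} \approx 1417.7$)
$\sqrt{D + O{\left(-52 \right)}} = \sqrt{\frac{9924}{7} + 144} = \sqrt{\frac{10932}{7}} = \frac{2 \sqrt{19131}}{7}$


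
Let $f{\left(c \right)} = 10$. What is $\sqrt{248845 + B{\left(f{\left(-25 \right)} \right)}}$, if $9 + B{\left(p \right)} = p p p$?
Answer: $2 \sqrt{62459} \approx 499.84$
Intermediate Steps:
$B{\left(p \right)} = -9 + p^{3}$ ($B{\left(p \right)} = -9 + p p p = -9 + p p^{2} = -9 + p^{3}$)
$\sqrt{248845 + B{\left(f{\left(-25 \right)} \right)}} = \sqrt{248845 - \left(9 - 10^{3}\right)} = \sqrt{248845 + \left(-9 + 1000\right)} = \sqrt{248845 + 991} = \sqrt{249836} = 2 \sqrt{62459}$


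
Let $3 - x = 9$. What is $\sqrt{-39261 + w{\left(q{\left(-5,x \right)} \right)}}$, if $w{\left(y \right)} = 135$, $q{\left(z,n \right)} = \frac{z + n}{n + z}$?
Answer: $i \sqrt{39126} \approx 197.8 i$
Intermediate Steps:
$x = -6$ ($x = 3 - 9 = -6$)
$q{\left(z,n \right)} = 1$ ($q{\left(z,n \right)} = \frac{n + z}{n + z} = 1$)
$\sqrt{-39261 + w{\left(q{\left(-5,x \right)} \right)}} = \sqrt{-39261 + 135} = \sqrt{-39126} = i \sqrt{39126}$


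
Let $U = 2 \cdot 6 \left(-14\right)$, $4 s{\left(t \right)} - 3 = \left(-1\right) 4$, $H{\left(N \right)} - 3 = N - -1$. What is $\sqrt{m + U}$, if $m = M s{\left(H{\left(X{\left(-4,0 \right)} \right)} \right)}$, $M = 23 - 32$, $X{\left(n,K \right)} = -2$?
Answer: $\frac{i \sqrt{663}}{2} \approx 12.874 i$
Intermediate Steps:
$H{\left(N \right)} = 4 + N$ ($H{\left(N \right)} = 3 + \left(N - -1\right) = 3 + \left(N + 1\right) = 3 + \left(1 + N\right) = 4 + N$)
$s{\left(t \right)} = - \frac{1}{4}$ ($s{\left(t \right)} = \frac{3}{4} + \frac{\left(-1\right) 4}{4} = \frac{3}{4} + \frac{1}{4} \left(-4\right) = \frac{3}{4} - 1 = - \frac{1}{4}$)
$M = -9$
$U = -168$ ($U = 12 \left(-14\right) = -168$)
$m = \frac{9}{4}$ ($m = \left(-9\right) \left(- \frac{1}{4}\right) = \frac{9}{4} \approx 2.25$)
$\sqrt{m + U} = \sqrt{\frac{9}{4} - 168} = \sqrt{- \frac{663}{4}} = \frac{i \sqrt{663}}{2}$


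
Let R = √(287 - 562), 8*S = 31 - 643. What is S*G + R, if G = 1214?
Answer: -92871 + 5*I*√11 ≈ -92871.0 + 16.583*I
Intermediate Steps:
S = -153/2 (S = (31 - 643)/8 = (⅛)*(-612) = -153/2 ≈ -76.500)
R = 5*I*√11 (R = √(-275) = 5*I*√11 ≈ 16.583*I)
S*G + R = -153/2*1214 + 5*I*√11 = -92871 + 5*I*√11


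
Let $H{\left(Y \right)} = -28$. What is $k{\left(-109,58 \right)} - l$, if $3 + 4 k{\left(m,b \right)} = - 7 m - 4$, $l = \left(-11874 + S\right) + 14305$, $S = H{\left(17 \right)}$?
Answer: $-2214$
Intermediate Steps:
$S = -28$
$l = 2403$ ($l = \left(-11874 - 28\right) + 14305 = -11902 + 14305 = 2403$)
$k{\left(m,b \right)} = - \frac{7}{4} - \frac{7 m}{4}$ ($k{\left(m,b \right)} = - \frac{3}{4} + \frac{- 7 m - 4}{4} = - \frac{3}{4} + \frac{-4 - 7 m}{4} = - \frac{3}{4} - \left(1 + \frac{7 m}{4}\right) = - \frac{7}{4} - \frac{7 m}{4}$)
$k{\left(-109,58 \right)} - l = \left(- \frac{7}{4} - - \frac{763}{4}\right) - 2403 = \left(- \frac{7}{4} + \frac{763}{4}\right) - 2403 = 189 - 2403 = -2214$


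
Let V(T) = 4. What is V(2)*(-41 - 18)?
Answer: -236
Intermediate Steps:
V(2)*(-41 - 18) = 4*(-41 - 18) = 4*(-59) = -236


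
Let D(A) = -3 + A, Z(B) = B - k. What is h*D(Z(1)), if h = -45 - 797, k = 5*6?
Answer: 26944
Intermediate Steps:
k = 30
Z(B) = -30 + B (Z(B) = B - 1*30 = B - 30 = -30 + B)
h = -842
h*D(Z(1)) = -842*(-3 + (-30 + 1)) = -842*(-3 - 29) = -842*(-32) = 26944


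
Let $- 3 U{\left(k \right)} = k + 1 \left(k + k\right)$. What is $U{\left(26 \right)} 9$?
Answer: $-234$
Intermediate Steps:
$U{\left(k \right)} = - k$ ($U{\left(k \right)} = - \frac{k + 1 \left(k + k\right)}{3} = - \frac{k + 1 \cdot 2 k}{3} = - \frac{k + 2 k}{3} = - \frac{3 k}{3} = - k$)
$U{\left(26 \right)} 9 = \left(-1\right) 26 \cdot 9 = \left(-26\right) 9 = -234$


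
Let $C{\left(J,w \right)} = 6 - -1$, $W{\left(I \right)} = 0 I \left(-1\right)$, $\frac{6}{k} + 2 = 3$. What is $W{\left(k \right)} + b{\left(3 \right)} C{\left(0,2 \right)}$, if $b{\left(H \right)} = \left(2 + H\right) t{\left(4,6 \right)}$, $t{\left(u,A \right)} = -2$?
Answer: $-70$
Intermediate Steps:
$k = 6$ ($k = \frac{6}{-2 + 3} = \frac{6}{1} = 6 \cdot 1 = 6$)
$b{\left(H \right)} = -4 - 2 H$ ($b{\left(H \right)} = \left(2 + H\right) \left(-2\right) = -4 - 2 H$)
$W{\left(I \right)} = 0$ ($W{\left(I \right)} = 0 \left(-1\right) = 0$)
$C{\left(J,w \right)} = 7$ ($C{\left(J,w \right)} = 6 + 1 = 7$)
$W{\left(k \right)} + b{\left(3 \right)} C{\left(0,2 \right)} = 0 + \left(-4 - 6\right) 7 = 0 - 70 = -70$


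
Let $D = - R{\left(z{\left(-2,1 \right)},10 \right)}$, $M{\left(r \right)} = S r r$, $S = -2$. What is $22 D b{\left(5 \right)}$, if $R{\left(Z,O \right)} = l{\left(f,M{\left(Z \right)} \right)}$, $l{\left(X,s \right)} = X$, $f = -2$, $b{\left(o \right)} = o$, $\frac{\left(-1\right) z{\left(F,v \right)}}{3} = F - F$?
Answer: $220$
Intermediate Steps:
$M{\left(r \right)} = - 2 r^{2}$ ($M{\left(r \right)} = - 2 r r = - 2 r^{2}$)
$z{\left(F,v \right)} = 0$ ($z{\left(F,v \right)} = - 3 \left(F - F\right) = \left(-3\right) 0 = 0$)
$R{\left(Z,O \right)} = -2$
$D = 2$ ($D = \left(-1\right) \left(-2\right) = 2$)
$22 D b{\left(5 \right)} = 22 \cdot 2 \cdot 5 = 44 \cdot 5 = 220$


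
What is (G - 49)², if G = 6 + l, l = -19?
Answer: 3844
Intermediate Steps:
G = -13 (G = 6 - 19 = -13)
(G - 49)² = (-13 - 49)² = (-62)² = 3844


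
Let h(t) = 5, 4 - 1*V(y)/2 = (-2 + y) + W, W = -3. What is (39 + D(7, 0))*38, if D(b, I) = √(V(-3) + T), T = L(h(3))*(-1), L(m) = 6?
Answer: 1482 + 114*√2 ≈ 1643.2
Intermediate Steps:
V(y) = 18 - 2*y (V(y) = 8 - 2*((-2 + y) - 3) = 8 - 2*(-5 + y) = 8 + (10 - 2*y) = 18 - 2*y)
T = -6 (T = 6*(-1) = -6)
D(b, I) = 3*√2 (D(b, I) = √((18 - 2*(-3)) - 6) = √((18 + 6) - 6) = √(24 - 6) = √18 = 3*√2)
(39 + D(7, 0))*38 = (39 + 3*√2)*38 = 1482 + 114*√2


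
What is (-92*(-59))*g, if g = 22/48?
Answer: 14927/6 ≈ 2487.8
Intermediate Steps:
g = 11/24 (g = 22*(1/48) = 11/24 ≈ 0.45833)
(-92*(-59))*g = -92*(-59)*(11/24) = 5428*(11/24) = 14927/6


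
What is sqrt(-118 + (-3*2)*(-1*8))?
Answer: I*sqrt(70) ≈ 8.3666*I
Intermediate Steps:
sqrt(-118 + (-3*2)*(-1*8)) = sqrt(-118 - 6*(-8)) = sqrt(-118 + 48) = sqrt(-70) = I*sqrt(70)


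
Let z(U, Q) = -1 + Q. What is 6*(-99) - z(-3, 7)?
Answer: -600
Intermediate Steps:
6*(-99) - z(-3, 7) = 6*(-99) - (-1 + 7) = -594 - 1*6 = -594 - 6 = -600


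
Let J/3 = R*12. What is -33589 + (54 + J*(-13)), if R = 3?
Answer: -34939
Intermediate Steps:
J = 108 (J = 3*(3*12) = 3*36 = 108)
-33589 + (54 + J*(-13)) = -33589 + (54 + 108*(-13)) = -33589 + (54 - 1404) = -33589 - 1350 = -34939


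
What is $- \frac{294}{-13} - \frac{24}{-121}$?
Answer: $\frac{35886}{1573} \approx 22.814$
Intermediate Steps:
$- \frac{294}{-13} - \frac{24}{-121} = \left(-294\right) \left(- \frac{1}{13}\right) - - \frac{24}{121} = \frac{294}{13} + \frac{24}{121} = \frac{35886}{1573}$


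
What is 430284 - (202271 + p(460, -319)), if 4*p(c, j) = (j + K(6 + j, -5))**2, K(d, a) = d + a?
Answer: 506283/4 ≈ 1.2657e+5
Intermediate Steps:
K(d, a) = a + d
p(c, j) = (1 + 2*j)**2/4 (p(c, j) = (j + (-5 + (6 + j)))**2/4 = (j + (1 + j))**2/4 = (1 + 2*j)**2/4)
430284 - (202271 + p(460, -319)) = 430284 - (202271 + (1 + 2*(-319))**2/4) = 430284 - (202271 + (1 - 638)**2/4) = 430284 - (202271 + (1/4)*(-637)**2) = 430284 - (202271 + (1/4)*405769) = 430284 - (202271 + 405769/4) = 430284 - 1*1214853/4 = 430284 - 1214853/4 = 506283/4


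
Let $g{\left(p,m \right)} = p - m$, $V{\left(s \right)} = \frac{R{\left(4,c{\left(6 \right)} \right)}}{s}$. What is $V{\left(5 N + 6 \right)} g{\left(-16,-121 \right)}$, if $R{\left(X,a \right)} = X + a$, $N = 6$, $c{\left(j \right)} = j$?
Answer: $\frac{175}{6} \approx 29.167$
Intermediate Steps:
$V{\left(s \right)} = \frac{10}{s}$ ($V{\left(s \right)} = \frac{4 + 6}{s} = \frac{10}{s}$)
$V{\left(5 N + 6 \right)} g{\left(-16,-121 \right)} = \frac{10}{5 \cdot 6 + 6} \left(-16 - -121\right) = \frac{10}{30 + 6} \left(-16 + 121\right) = \frac{10}{36} \cdot 105 = 10 \cdot \frac{1}{36} \cdot 105 = \frac{5}{18} \cdot 105 = \frac{175}{6}$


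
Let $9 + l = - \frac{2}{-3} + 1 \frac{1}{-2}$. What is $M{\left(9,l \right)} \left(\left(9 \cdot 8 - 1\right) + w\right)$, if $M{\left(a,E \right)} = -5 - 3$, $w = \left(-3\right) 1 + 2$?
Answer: $-560$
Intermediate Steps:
$w = -1$ ($w = -3 + 2 = -1$)
$l = - \frac{53}{6}$ ($l = -9 + \left(- \frac{2}{-3} + 1 \frac{1}{-2}\right) = -9 + \left(\left(-2\right) \left(- \frac{1}{3}\right) + 1 \left(- \frac{1}{2}\right)\right) = -9 + \left(\frac{2}{3} - \frac{1}{2}\right) = -9 + \frac{1}{6} = - \frac{53}{6} \approx -8.8333$)
$M{\left(a,E \right)} = -8$ ($M{\left(a,E \right)} = -5 - 3 = -8$)
$M{\left(9,l \right)} \left(\left(9 \cdot 8 - 1\right) + w\right) = - 8 \left(\left(9 \cdot 8 - 1\right) - 1\right) = - 8 \left(\left(72 - 1\right) - 1\right) = - 8 \left(71 - 1\right) = \left(-8\right) 70 = -560$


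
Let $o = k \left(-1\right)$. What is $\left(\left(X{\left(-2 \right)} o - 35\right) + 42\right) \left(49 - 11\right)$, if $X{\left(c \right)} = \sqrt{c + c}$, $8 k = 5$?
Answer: $266 - \frac{95 i}{2} \approx 266.0 - 47.5 i$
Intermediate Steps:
$k = \frac{5}{8}$ ($k = \frac{1}{8} \cdot 5 = \frac{5}{8} \approx 0.625$)
$X{\left(c \right)} = \sqrt{2} \sqrt{c}$ ($X{\left(c \right)} = \sqrt{2 c} = \sqrt{2} \sqrt{c}$)
$o = - \frac{5}{8}$ ($o = \frac{5}{8} \left(-1\right) = - \frac{5}{8} \approx -0.625$)
$\left(\left(X{\left(-2 \right)} o - 35\right) + 42\right) \left(49 - 11\right) = \left(\left(\sqrt{2} \sqrt{-2} \left(- \frac{5}{8}\right) - 35\right) + 42\right) \left(49 - 11\right) = \left(\left(\sqrt{2} i \sqrt{2} \left(- \frac{5}{8}\right) - 35\right) + 42\right) 38 = \left(\left(2 i \left(- \frac{5}{8}\right) - 35\right) + 42\right) 38 = \left(\left(- \frac{5 i}{4} - 35\right) + 42\right) 38 = \left(\left(-35 - \frac{5 i}{4}\right) + 42\right) 38 = \left(7 - \frac{5 i}{4}\right) 38 = 266 - \frac{95 i}{2}$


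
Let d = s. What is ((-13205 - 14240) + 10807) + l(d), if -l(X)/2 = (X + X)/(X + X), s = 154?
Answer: -16640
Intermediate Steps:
d = 154
l(X) = -2 (l(X) = -2*(X + X)/(X + X) = -2*2*X/(2*X) = -2*2*X*1/(2*X) = -2*1 = -2)
((-13205 - 14240) + 10807) + l(d) = ((-13205 - 14240) + 10807) - 2 = (-27445 + 10807) - 2 = -16638 - 2 = -16640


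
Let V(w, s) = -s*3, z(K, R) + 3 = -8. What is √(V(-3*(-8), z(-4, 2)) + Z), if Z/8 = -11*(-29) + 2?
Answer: 51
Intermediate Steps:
z(K, R) = -11 (z(K, R) = -3 - 8 = -11)
V(w, s) = -3*s
Z = 2568 (Z = 8*(-11*(-29) + 2) = 8*(319 + 2) = 8*321 = 2568)
√(V(-3*(-8), z(-4, 2)) + Z) = √(-3*(-11) + 2568) = √(33 + 2568) = √2601 = 51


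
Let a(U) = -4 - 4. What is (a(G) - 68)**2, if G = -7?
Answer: 5776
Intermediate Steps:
a(U) = -8
(a(G) - 68)**2 = (-8 - 68)**2 = (-76)**2 = 5776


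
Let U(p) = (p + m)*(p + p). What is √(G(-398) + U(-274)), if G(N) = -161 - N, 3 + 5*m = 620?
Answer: 9*√25545/5 ≈ 287.69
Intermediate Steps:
m = 617/5 (m = -⅗ + (⅕)*620 = -⅗ + 124 = 617/5 ≈ 123.40)
U(p) = 2*p*(617/5 + p) (U(p) = (p + 617/5)*(p + p) = (617/5 + p)*(2*p) = 2*p*(617/5 + p))
√(G(-398) + U(-274)) = √((-161 - 1*(-398)) + (⅖)*(-274)*(617 + 5*(-274))) = √((-161 + 398) + (⅖)*(-274)*(617 - 1370)) = √(237 + (⅖)*(-274)*(-753)) = √(237 + 412644/5) = √(413829/5) = 9*√25545/5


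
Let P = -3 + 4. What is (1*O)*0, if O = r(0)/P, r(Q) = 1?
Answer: 0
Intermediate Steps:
P = 1
O = 1 (O = 1/1 = 1*1 = 1)
(1*O)*0 = (1*1)*0 = 1*0 = 0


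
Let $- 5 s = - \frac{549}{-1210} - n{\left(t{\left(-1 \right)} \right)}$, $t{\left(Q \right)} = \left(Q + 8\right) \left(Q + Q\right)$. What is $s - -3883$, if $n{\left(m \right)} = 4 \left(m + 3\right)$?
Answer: $\frac{23438361}{6050} \approx 3874.1$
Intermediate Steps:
$t{\left(Q \right)} = 2 Q \left(8 + Q\right)$ ($t{\left(Q \right)} = \left(8 + Q\right) 2 Q = 2 Q \left(8 + Q\right)$)
$n{\left(m \right)} = 12 + 4 m$ ($n{\left(m \right)} = 4 \left(3 + m\right) = 12 + 4 m$)
$s = - \frac{53789}{6050}$ ($s = - \frac{- \frac{549}{-1210} - \left(12 + 4 \cdot 2 \left(-1\right) \left(8 - 1\right)\right)}{5} = - \frac{\left(-549\right) \left(- \frac{1}{1210}\right) - \left(12 + 4 \cdot 2 \left(-1\right) 7\right)}{5} = - \frac{\frac{549}{1210} - \left(12 + 4 \left(-14\right)\right)}{5} = - \frac{\frac{549}{1210} - \left(12 - 56\right)}{5} = - \frac{\frac{549}{1210} - -44}{5} = - \frac{\frac{549}{1210} + 44}{5} = \left(- \frac{1}{5}\right) \frac{53789}{1210} = - \frac{53789}{6050} \approx -8.8907$)
$s - -3883 = - \frac{53789}{6050} - -3883 = - \frac{53789}{6050} + 3883 = \frac{23438361}{6050}$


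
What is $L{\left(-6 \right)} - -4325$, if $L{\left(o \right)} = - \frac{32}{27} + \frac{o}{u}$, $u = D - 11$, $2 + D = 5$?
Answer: $\frac{467053}{108} \approx 4324.6$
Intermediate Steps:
$D = 3$ ($D = -2 + 5 = 3$)
$u = -8$ ($u = 3 - 11 = -8$)
$L{\left(o \right)} = - \frac{32}{27} - \frac{o}{8}$ ($L{\left(o \right)} = - \frac{32}{27} + \frac{o}{-8} = \left(-32\right) \frac{1}{27} + o \left(- \frac{1}{8}\right) = - \frac{32}{27} - \frac{o}{8}$)
$L{\left(-6 \right)} - -4325 = \left(- \frac{32}{27} - - \frac{3}{4}\right) - -4325 = \left(- \frac{32}{27} + \frac{3}{4}\right) + 4325 = - \frac{47}{108} + 4325 = \frac{467053}{108}$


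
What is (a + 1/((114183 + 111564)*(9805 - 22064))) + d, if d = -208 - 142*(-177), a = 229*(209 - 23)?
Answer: 186857040576959/2767432473 ≈ 67520.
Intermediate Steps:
a = 42594 (a = 229*186 = 42594)
d = 24926 (d = -208 + 25134 = 24926)
(a + 1/((114183 + 111564)*(9805 - 22064))) + d = (42594 + 1/((114183 + 111564)*(9805 - 22064))) + 24926 = (42594 + 1/(225747*(-12259))) + 24926 = (42594 + 1/(-2767432473)) + 24926 = (42594 - 1/2767432473) + 24926 = 117876018754961/2767432473 + 24926 = 186857040576959/2767432473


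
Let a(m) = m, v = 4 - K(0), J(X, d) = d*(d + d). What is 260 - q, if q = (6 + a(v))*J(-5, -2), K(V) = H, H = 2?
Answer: 196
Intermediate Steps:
J(X, d) = 2*d**2 (J(X, d) = d*(2*d) = 2*d**2)
K(V) = 2
v = 2 (v = 4 - 1*2 = 4 - 2 = 2)
q = 64 (q = (6 + 2)*(2*(-2)**2) = 8*(2*4) = 8*8 = 64)
260 - q = 260 - 1*64 = 260 - 64 = 196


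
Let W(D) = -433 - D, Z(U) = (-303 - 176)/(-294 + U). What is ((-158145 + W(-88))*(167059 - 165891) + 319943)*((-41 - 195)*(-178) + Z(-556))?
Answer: -6598575791728183/850 ≈ -7.7630e+12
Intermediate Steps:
Z(U) = -479/(-294 + U)
((-158145 + W(-88))*(167059 - 165891) + 319943)*((-41 - 195)*(-178) + Z(-556)) = ((-158145 + (-433 - 1*(-88)))*(167059 - 165891) + 319943)*((-41 - 195)*(-178) - 479/(-294 - 556)) = ((-158145 + (-433 + 88))*1168 + 319943)*(-236*(-178) - 479/(-850)) = ((-158145 - 345)*1168 + 319943)*(42008 - 479*(-1/850)) = (-158490*1168 + 319943)*(42008 + 479/850) = (-185116320 + 319943)*(35707279/850) = -184796377*35707279/850 = -6598575791728183/850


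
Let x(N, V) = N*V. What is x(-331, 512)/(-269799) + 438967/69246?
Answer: 43389371915/6227500518 ≈ 6.9674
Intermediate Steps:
x(-331, 512)/(-269799) + 438967/69246 = -331*512/(-269799) + 438967/69246 = -169472*(-1/269799) + 438967*(1/69246) = 169472/269799 + 438967/69246 = 43389371915/6227500518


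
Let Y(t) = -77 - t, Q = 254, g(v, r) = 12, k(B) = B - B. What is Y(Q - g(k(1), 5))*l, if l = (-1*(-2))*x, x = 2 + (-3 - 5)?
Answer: 3828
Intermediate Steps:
k(B) = 0
x = -6 (x = 2 - 8 = -6)
l = -12 (l = -1*(-2)*(-6) = 2*(-6) = -12)
Y(Q - g(k(1), 5))*l = (-77 - (254 - 1*12))*(-12) = (-77 - (254 - 12))*(-12) = (-77 - 1*242)*(-12) = (-77 - 242)*(-12) = -319*(-12) = 3828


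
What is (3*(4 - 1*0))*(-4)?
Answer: -48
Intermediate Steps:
(3*(4 - 1*0))*(-4) = (3*(4 + 0))*(-4) = (3*4)*(-4) = 12*(-4) = -48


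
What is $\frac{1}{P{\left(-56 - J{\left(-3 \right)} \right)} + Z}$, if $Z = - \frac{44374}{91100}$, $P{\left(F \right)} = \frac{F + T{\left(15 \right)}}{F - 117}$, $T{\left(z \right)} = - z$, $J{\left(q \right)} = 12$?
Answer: $- \frac{1685350}{64789} \approx -26.013$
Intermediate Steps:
$P{\left(F \right)} = \frac{-15 + F}{-117 + F}$ ($P{\left(F \right)} = \frac{F - 15}{F - 117} = \frac{F - 15}{-117 + F} = \frac{-15 + F}{-117 + F}$)
$Z = - \frac{22187}{45550}$ ($Z = \left(-44374\right) \frac{1}{91100} = - \frac{22187}{45550} \approx -0.48709$)
$\frac{1}{P{\left(-56 - J{\left(-3 \right)} \right)} + Z} = \frac{1}{\frac{-15 - 68}{-117 - 68} - \frac{22187}{45550}} = \frac{1}{\frac{1}{-185} \left(-83\right) - \frac{22187}{45550}} = \frac{1}{\left(- \frac{1}{185}\right) \left(-83\right) - \frac{22187}{45550}} = \frac{1}{\frac{83}{185} - \frac{22187}{45550}} = \frac{1}{- \frac{64789}{1685350}} = - \frac{1685350}{64789}$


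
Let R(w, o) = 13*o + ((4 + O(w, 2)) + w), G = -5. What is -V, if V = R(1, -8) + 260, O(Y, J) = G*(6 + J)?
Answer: -121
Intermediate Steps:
O(Y, J) = -30 - 5*J (O(Y, J) = -5*(6 + J) = -30 - 5*J)
R(w, o) = -36 + w + 13*o (R(w, o) = 13*o + ((4 + (-30 - 5*2)) + w) = 13*o + ((4 + (-30 - 10)) + w) = 13*o + ((4 - 40) + w) = 13*o + (-36 + w) = -36 + w + 13*o)
V = 121 (V = (-36 + 1 + 13*(-8)) + 260 = (-36 + 1 - 104) + 260 = -139 + 260 = 121)
-V = -1*121 = -121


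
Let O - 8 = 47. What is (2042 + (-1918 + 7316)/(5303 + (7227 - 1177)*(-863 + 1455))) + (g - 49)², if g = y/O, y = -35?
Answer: 1955572994952/434015263 ≈ 4505.8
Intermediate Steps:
O = 55 (O = 8 + 47 = 55)
g = -7/11 (g = -35/55 = -35*1/55 = -7/11 ≈ -0.63636)
(2042 + (-1918 + 7316)/(5303 + (7227 - 1177)*(-863 + 1455))) + (g - 49)² = (2042 + (-1918 + 7316)/(5303 + (7227 - 1177)*(-863 + 1455))) + (-7/11 - 49)² = (2042 + 5398/(5303 + 6050*592)) + (-546/11)² = (2042 + 5398/(5303 + 3581600)) + 298116/121 = (2042 + 5398/3586903) + 298116/121 = 7324461324/3586903 + 298116/121 = 1955572994952/434015263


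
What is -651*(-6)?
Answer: 3906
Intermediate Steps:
-651*(-6) = -7*(-558) = 3906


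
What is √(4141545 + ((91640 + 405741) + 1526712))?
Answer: √6165638 ≈ 2483.1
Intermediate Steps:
√(4141545 + ((91640 + 405741) + 1526712)) = √(4141545 + (497381 + 1526712)) = √(4141545 + 2024093) = √6165638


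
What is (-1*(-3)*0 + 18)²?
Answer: 324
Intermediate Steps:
(-1*(-3)*0 + 18)² = (3*0 + 18)² = (0 + 18)² = 18² = 324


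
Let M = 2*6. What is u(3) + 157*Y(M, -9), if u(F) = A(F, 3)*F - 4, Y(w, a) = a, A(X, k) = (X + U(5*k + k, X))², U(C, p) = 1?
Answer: -1369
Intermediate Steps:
A(X, k) = (1 + X)² (A(X, k) = (X + 1)² = (1 + X)²)
M = 12
u(F) = -4 + F*(1 + F)² (u(F) = (1 + F)²*F - 4 = F*(1 + F)² - 4 = -4 + F*(1 + F)²)
u(3) + 157*Y(M, -9) = (-4 + 3*(1 + 3)²) + 157*(-9) = (-4 + 3*4²) - 1413 = (-4 + 3*16) - 1413 = (-4 + 48) - 1413 = 44 - 1413 = -1369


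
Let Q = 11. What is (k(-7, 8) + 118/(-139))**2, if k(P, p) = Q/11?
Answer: 441/19321 ≈ 0.022825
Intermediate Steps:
k(P, p) = 1 (k(P, p) = 11/11 = 11*(1/11) = 1)
(k(-7, 8) + 118/(-139))**2 = (1 + 118/(-139))**2 = (1 + 118*(-1/139))**2 = (1 - 118/139)**2 = (21/139)**2 = 441/19321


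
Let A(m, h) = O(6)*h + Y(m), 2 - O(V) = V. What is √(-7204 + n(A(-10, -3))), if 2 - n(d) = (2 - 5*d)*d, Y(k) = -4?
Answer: I*√6898 ≈ 83.054*I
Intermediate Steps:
O(V) = 2 - V
A(m, h) = -4 - 4*h (A(m, h) = (2 - 1*6)*h - 4 = (2 - 6)*h - 4 = -4*h - 4 = -4 - 4*h)
n(d) = 2 - d*(2 - 5*d) (n(d) = 2 - (2 - 5*d)*d = 2 - d*(2 - 5*d))
√(-7204 + n(A(-10, -3))) = √(-7204 + (2 - 2*(-4 - 4*(-3)) + 5*(-4 - 4*(-3))²)) = √(-7204 + (2 - 2*(-4 + 12) + 5*(-4 + 12)²)) = √(-7204 + (2 - 2*8 + 5*8²)) = √(-7204 + (2 - 16 + 5*64)) = √(-7204 + (2 - 16 + 320)) = √(-7204 + 306) = √(-6898) = I*√6898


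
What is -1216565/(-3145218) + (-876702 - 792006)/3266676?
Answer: -11799321763/95133408846 ≈ -0.12403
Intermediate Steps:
-1216565/(-3145218) + (-876702 - 792006)/3266676 = -1216565*(-1/3145218) - 1668708*1/3266676 = 1216565/3145218 - 15451/30247 = -11799321763/95133408846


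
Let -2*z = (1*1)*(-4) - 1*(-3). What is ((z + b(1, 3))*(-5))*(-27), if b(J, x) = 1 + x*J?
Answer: 1215/2 ≈ 607.50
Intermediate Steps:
b(J, x) = 1 + J*x
z = ½ (z = -((1*1)*(-4) - 1*(-3))/2 = -(1*(-4) + 3)/2 = -(-4 + 3)/2 = -½*(-1) = ½ ≈ 0.50000)
((z + b(1, 3))*(-5))*(-27) = ((½ + (1 + 1*3))*(-5))*(-27) = ((½ + (1 + 3))*(-5))*(-27) = ((½ + 4)*(-5))*(-27) = ((9/2)*(-5))*(-27) = -45/2*(-27) = 1215/2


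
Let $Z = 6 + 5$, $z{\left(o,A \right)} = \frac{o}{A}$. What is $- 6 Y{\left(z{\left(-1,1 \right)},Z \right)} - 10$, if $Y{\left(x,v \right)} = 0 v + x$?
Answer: $-4$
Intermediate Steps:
$Z = 11$
$Y{\left(x,v \right)} = x$ ($Y{\left(x,v \right)} = 0 + x = x$)
$- 6 Y{\left(z{\left(-1,1 \right)},Z \right)} - 10 = - 6 \left(- 1^{-1}\right) - 10 = - 6 \left(\left(-1\right) 1\right) - 10 = \left(-6\right) \left(-1\right) - 10 = 6 - 10 = -4$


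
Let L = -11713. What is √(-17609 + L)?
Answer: 9*I*√362 ≈ 171.24*I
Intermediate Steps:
√(-17609 + L) = √(-17609 - 11713) = √(-29322) = 9*I*√362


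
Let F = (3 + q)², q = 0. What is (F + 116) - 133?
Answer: -8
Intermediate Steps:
F = 9 (F = (3 + 0)² = 3² = 9)
(F + 116) - 133 = (9 + 116) - 133 = 125 - 133 = -8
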